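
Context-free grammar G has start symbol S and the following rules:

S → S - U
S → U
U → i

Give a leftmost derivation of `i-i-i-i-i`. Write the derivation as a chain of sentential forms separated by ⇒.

S ⇒ S-U   [S → S - U]
S-U ⇒ S-U-U   [S → S - U]
S-U-U ⇒ S-U-U-U   [S → S - U]
S-U-U-U ⇒ S-U-U-U-U   [S → S - U]
S-U-U-U-U ⇒ U-U-U-U-U   [S → U]
U-U-U-U-U ⇒ i-U-U-U-U   [U → i]
i-U-U-U-U ⇒ i-i-U-U-U   [U → i]
i-i-U-U-U ⇒ i-i-i-U-U   [U → i]
i-i-i-U-U ⇒ i-i-i-i-U   [U → i]
i-i-i-i-U ⇒ i-i-i-i-i   [U → i]

S⇒S-U⇒S-U-U⇒S-U-U-U⇒S-U-U-U-U⇒U-U-U-U-U⇒i-U-U-U-U⇒i-i-U-U-U⇒i-i-i-U-U⇒i-i-i-i-U⇒i-i-i-i-i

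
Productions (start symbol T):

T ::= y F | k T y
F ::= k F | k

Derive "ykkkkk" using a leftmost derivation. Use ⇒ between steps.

T ⇒ yF   [T ::= y F]
yF ⇒ ykF   [F ::= k F]
ykF ⇒ ykkF   [F ::= k F]
ykkF ⇒ ykkkF   [F ::= k F]
ykkkF ⇒ ykkkkF   [F ::= k F]
ykkkkF ⇒ ykkkkk   [F ::= k]

T ⇒ yF ⇒ ykF ⇒ ykkF ⇒ ykkkF ⇒ ykkkkF ⇒ ykkkkk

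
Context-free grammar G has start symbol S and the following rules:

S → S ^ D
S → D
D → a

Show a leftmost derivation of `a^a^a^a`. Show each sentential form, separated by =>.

S => S^D => S^D^D => S^D^D^D => D^D^D^D => a^D^D^D => a^a^D^D => a^a^a^D => a^a^a^a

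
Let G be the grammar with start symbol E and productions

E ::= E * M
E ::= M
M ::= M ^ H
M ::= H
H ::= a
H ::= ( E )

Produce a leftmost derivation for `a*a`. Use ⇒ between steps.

E ⇒ E*M ⇒ M*M ⇒ H*M ⇒ a*M ⇒ a*H ⇒ a*a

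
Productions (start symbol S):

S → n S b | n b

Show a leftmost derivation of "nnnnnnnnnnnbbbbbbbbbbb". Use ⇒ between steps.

S ⇒ nSb   [S → n S b]
nSb ⇒ nnSbb   [S → n S b]
nnSbb ⇒ nnnSbbb   [S → n S b]
nnnSbbb ⇒ nnnnSbbbb   [S → n S b]
nnnnSbbbb ⇒ nnnnnSbbbbb   [S → n S b]
nnnnnSbbbbb ⇒ nnnnnnSbbbbbb   [S → n S b]
nnnnnnSbbbbbb ⇒ nnnnnnnSbbbbbbb   [S → n S b]
nnnnnnnSbbbbbbb ⇒ nnnnnnnnSbbbbbbbb   [S → n S b]
nnnnnnnnSbbbbbbbb ⇒ nnnnnnnnnSbbbbbbbbb   [S → n S b]
nnnnnnnnnSbbbbbbbbb ⇒ nnnnnnnnnnSbbbbbbbbbb   [S → n S b]
nnnnnnnnnnSbbbbbbbbbb ⇒ nnnnnnnnnnnbbbbbbbbbbb   [S → n b]

S ⇒ nSb ⇒ nnSbb ⇒ nnnSbbb ⇒ nnnnSbbbb ⇒ nnnnnSbbbbb ⇒ nnnnnnSbbbbbb ⇒ nnnnnnnSbbbbbbb ⇒ nnnnnnnnSbbbbbbbb ⇒ nnnnnnnnnSbbbbbbbbb ⇒ nnnnnnnnnnSbbbbbbbbbb ⇒ nnnnnnnnnnnbbbbbbbbbbb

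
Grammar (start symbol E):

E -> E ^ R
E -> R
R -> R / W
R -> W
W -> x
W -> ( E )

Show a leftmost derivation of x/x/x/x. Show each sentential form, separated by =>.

E => R => R/W => R/W/W => R/W/W/W => W/W/W/W => x/W/W/W => x/x/W/W => x/x/x/W => x/x/x/x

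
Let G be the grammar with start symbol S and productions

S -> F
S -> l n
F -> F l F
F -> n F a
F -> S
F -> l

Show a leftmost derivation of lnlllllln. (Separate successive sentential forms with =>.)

S => F   [S -> F]
F => FlF   [F -> F l F]
FlF => FlFlF   [F -> F l F]
FlFlF => SlFlF   [F -> S]
SlFlF => lnlFlF   [S -> l n]
lnlFlF => lnlFlFlF   [F -> F l F]
lnlFlFlF => lnlllFlF   [F -> l]
lnlllFlF => lnlllllF   [F -> l]
lnlllllF => lnlllllS   [F -> S]
lnlllllS => lnlllllln   [S -> l n]

S => F => FlF => FlFlF => SlFlF => lnlFlF => lnlFlFlF => lnlllFlF => lnlllllF => lnlllllS => lnlllllln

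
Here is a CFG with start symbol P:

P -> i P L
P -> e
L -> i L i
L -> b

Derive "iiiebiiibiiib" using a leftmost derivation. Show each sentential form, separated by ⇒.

P ⇒ iPL   [P -> i P L]
iPL ⇒ iiPLL   [P -> i P L]
iiPLL ⇒ iiiPLLL   [P -> i P L]
iiiPLLL ⇒ iiieLLL   [P -> e]
iiieLLL ⇒ iiiebLL   [L -> b]
iiiebLL ⇒ iiiebiLiL   [L -> i L i]
iiiebiLiL ⇒ iiiebiiLiiL   [L -> i L i]
iiiebiiLiiL ⇒ iiiebiiiLiiiL   [L -> i L i]
iiiebiiiLiiiL ⇒ iiiebiiibiiiL   [L -> b]
iiiebiiibiiiL ⇒ iiiebiiibiiib   [L -> b]

P ⇒ iPL ⇒ iiPLL ⇒ iiiPLLL ⇒ iiieLLL ⇒ iiiebLL ⇒ iiiebiLiL ⇒ iiiebiiLiiL ⇒ iiiebiiiLiiiL ⇒ iiiebiiibiiiL ⇒ iiiebiiibiiib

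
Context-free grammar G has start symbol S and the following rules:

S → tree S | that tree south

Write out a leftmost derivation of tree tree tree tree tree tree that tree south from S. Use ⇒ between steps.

S ⇒ tree S   [S → tree S]
tree S ⇒ tree tree S   [S → tree S]
tree tree S ⇒ tree tree tree S   [S → tree S]
tree tree tree S ⇒ tree tree tree tree S   [S → tree S]
tree tree tree tree S ⇒ tree tree tree tree tree S   [S → tree S]
tree tree tree tree tree S ⇒ tree tree tree tree tree tree S   [S → tree S]
tree tree tree tree tree tree S ⇒ tree tree tree tree tree tree that tree south   [S → that tree south]

S ⇒ tree S ⇒ tree tree S ⇒ tree tree tree S ⇒ tree tree tree tree S ⇒ tree tree tree tree tree S ⇒ tree tree tree tree tree tree S ⇒ tree tree tree tree tree tree that tree south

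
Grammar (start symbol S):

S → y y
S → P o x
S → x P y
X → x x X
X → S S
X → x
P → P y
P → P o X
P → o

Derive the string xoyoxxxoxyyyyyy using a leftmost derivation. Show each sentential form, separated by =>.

S => xPy => xPyy => xPyyy => xPyyyy => xPyyyyy => xPyyyyyy => xPoXyyyyyy => xPoXoXyyyyyy => xPyoXoXyyyyyy => xoyoXoXyyyyyy => xoyoxxXoXyyyyyy => xoyoxxxoXyyyyyy => xoyoxxxoxyyyyyy

S => xPy   [S → x P y]
xPy => xPyy   [P → P y]
xPyy => xPyyy   [P → P y]
xPyyy => xPyyyy   [P → P y]
xPyyyy => xPyyyyy   [P → P y]
xPyyyyy => xPyyyyyy   [P → P y]
xPyyyyyy => xPoXyyyyyy   [P → P o X]
xPoXyyyyyy => xPoXoXyyyyyy   [P → P o X]
xPoXoXyyyyyy => xPyoXoXyyyyyy   [P → P y]
xPyoXoXyyyyyy => xoyoXoXyyyyyy   [P → o]
xoyoXoXyyyyyy => xoyoxxXoXyyyyyy   [X → x x X]
xoyoxxXoXyyyyyy => xoyoxxxoXyyyyyy   [X → x]
xoyoxxxoXyyyyyy => xoyoxxxoxyyyyyy   [X → x]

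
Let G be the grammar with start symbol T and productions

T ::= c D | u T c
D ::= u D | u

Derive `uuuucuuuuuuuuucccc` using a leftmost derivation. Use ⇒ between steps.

T⇒uTc⇒uuTcc⇒uuuTccc⇒uuuuTcccc⇒uuuucDcccc⇒uuuucuDcccc⇒uuuucuuDcccc⇒uuuucuuuDcccc⇒uuuucuuuuDcccc⇒uuuucuuuuuDcccc⇒uuuucuuuuuuDcccc⇒uuuucuuuuuuuDcccc⇒uuuucuuuuuuuuDcccc⇒uuuucuuuuuuuuucccc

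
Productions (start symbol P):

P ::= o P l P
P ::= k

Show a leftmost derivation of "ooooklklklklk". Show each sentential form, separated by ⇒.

P ⇒ oPlP ⇒ ooPlPlP ⇒ oooPlPlPlP ⇒ ooooPlPlPlPlP ⇒ ooooklPlPlPlP ⇒ ooooklklPlPlP ⇒ ooooklklklPlP ⇒ ooooklklklklP ⇒ ooooklklklklk

P ⇒ oPlP   [P ::= o P l P]
oPlP ⇒ ooPlPlP   [P ::= o P l P]
ooPlPlP ⇒ oooPlPlPlP   [P ::= o P l P]
oooPlPlPlP ⇒ ooooPlPlPlPlP   [P ::= o P l P]
ooooPlPlPlPlP ⇒ ooooklPlPlPlP   [P ::= k]
ooooklPlPlPlP ⇒ ooooklklPlPlP   [P ::= k]
ooooklklPlPlP ⇒ ooooklklklPlP   [P ::= k]
ooooklklklPlP ⇒ ooooklklklklP   [P ::= k]
ooooklklklklP ⇒ ooooklklklklk   [P ::= k]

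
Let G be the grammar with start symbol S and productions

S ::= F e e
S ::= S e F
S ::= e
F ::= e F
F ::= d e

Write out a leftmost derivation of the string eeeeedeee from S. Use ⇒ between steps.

S ⇒ Fee   [S ::= F e e]
Fee ⇒ eFee   [F ::= e F]
eFee ⇒ eeFee   [F ::= e F]
eeFee ⇒ eeeFee   [F ::= e F]
eeeFee ⇒ eeeeFee   [F ::= e F]
eeeeFee ⇒ eeeeeFee   [F ::= e F]
eeeeeFee ⇒ eeeeedeee   [F ::= d e]

S ⇒ Fee ⇒ eFee ⇒ eeFee ⇒ eeeFee ⇒ eeeeFee ⇒ eeeeeFee ⇒ eeeeedeee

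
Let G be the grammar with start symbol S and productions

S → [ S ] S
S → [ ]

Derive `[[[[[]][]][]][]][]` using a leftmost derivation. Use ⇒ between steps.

S⇒[S]S⇒[[S]S]S⇒[[[S]S]S]S⇒[[[[S]S]S]S]S⇒[[[[[]]S]S]S]S⇒[[[[[]][]]S]S]S⇒[[[[[]][]][]]S]S⇒[[[[[]][]][]][]]S⇒[[[[[]][]][]][]][]

S ⇒ [S]S   [S → [ S ] S]
[S]S ⇒ [[S]S]S   [S → [ S ] S]
[[S]S]S ⇒ [[[S]S]S]S   [S → [ S ] S]
[[[S]S]S]S ⇒ [[[[S]S]S]S]S   [S → [ S ] S]
[[[[S]S]S]S]S ⇒ [[[[[]]S]S]S]S   [S → [ ]]
[[[[[]]S]S]S]S ⇒ [[[[[]][]]S]S]S   [S → [ ]]
[[[[[]][]]S]S]S ⇒ [[[[[]][]][]]S]S   [S → [ ]]
[[[[[]][]][]]S]S ⇒ [[[[[]][]][]][]]S   [S → [ ]]
[[[[[]][]][]][]]S ⇒ [[[[[]][]][]][]][]   [S → [ ]]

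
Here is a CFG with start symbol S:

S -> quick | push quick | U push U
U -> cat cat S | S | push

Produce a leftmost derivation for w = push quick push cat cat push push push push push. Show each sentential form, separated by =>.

S => U push U => S push U => push quick push U => push quick push cat cat S => push quick push cat cat U push U => push quick push cat cat S push U => push quick push cat cat U push U push U => push quick push cat cat push push U push U => push quick push cat cat push push push push U => push quick push cat cat push push push push push

S => U push U   [S -> U push U]
U push U => S push U   [U -> S]
S push U => push quick push U   [S -> push quick]
push quick push U => push quick push cat cat S   [U -> cat cat S]
push quick push cat cat S => push quick push cat cat U push U   [S -> U push U]
push quick push cat cat U push U => push quick push cat cat S push U   [U -> S]
push quick push cat cat S push U => push quick push cat cat U push U push U   [S -> U push U]
push quick push cat cat U push U push U => push quick push cat cat push push U push U   [U -> push]
push quick push cat cat push push U push U => push quick push cat cat push push push push U   [U -> push]
push quick push cat cat push push push push U => push quick push cat cat push push push push push   [U -> push]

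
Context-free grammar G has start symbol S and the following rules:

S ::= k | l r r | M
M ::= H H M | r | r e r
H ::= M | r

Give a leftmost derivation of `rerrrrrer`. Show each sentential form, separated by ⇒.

S ⇒ M   [S ::= M]
M ⇒ HHM   [M ::= H H M]
HHM ⇒ MHM   [H ::= M]
MHM ⇒ HHMHM   [M ::= H H M]
HHMHM ⇒ MHMHM   [H ::= M]
MHMHM ⇒ rerHMHM   [M ::= r e r]
rerHMHM ⇒ rerrMHM   [H ::= r]
rerrMHM ⇒ rerrrHM   [M ::= r]
rerrrHM ⇒ rerrrrM   [H ::= r]
rerrrrM ⇒ rerrrrrer   [M ::= r e r]

S⇒M⇒HHM⇒MHM⇒HHMHM⇒MHMHM⇒rerHMHM⇒rerrMHM⇒rerrrHM⇒rerrrrM⇒rerrrrrer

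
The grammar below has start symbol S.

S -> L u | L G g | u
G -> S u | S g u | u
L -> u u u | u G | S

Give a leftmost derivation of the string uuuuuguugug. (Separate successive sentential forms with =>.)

S => LGg => SGg => LGgGg => uGGgGg => uSuGgGg => uLGguGgGg => uuuuGguGgGg => uuuuuguGgGg => uuuuuguugGg => uuuuuguugug

S => LGg   [S -> L G g]
LGg => SGg   [L -> S]
SGg => LGgGg   [S -> L G g]
LGgGg => uGGgGg   [L -> u G]
uGGgGg => uSuGgGg   [G -> S u]
uSuGgGg => uLGguGgGg   [S -> L G g]
uLGguGgGg => uuuuGguGgGg   [L -> u u u]
uuuuGguGgGg => uuuuuguGgGg   [G -> u]
uuuuuguGgGg => uuuuuguugGg   [G -> u]
uuuuuguugGg => uuuuuguugug   [G -> u]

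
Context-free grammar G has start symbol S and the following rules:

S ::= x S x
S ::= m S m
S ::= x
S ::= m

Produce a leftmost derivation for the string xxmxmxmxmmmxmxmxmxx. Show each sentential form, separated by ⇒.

S⇒xSx⇒xxSxx⇒xxmSmxx⇒xxmxSxmxx⇒xxmxmSmxmxx⇒xxmxmxSxmxmxx⇒xxmxmxmSmxmxmxx⇒xxmxmxmxSxmxmxmxx⇒xxmxmxmxmSmxmxmxmxx⇒xxmxmxmxmmmxmxmxmxx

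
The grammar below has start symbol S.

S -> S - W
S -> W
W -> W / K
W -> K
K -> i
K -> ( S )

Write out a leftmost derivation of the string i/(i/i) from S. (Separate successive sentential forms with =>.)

S=>W=>W/K=>K/K=>i/K=>i/(S)=>i/(W)=>i/(W/K)=>i/(K/K)=>i/(i/K)=>i/(i/i)

S => W   [S -> W]
W => W/K   [W -> W / K]
W/K => K/K   [W -> K]
K/K => i/K   [K -> i]
i/K => i/(S)   [K -> ( S )]
i/(S) => i/(W)   [S -> W]
i/(W) => i/(W/K)   [W -> W / K]
i/(W/K) => i/(K/K)   [W -> K]
i/(K/K) => i/(i/K)   [K -> i]
i/(i/K) => i/(i/i)   [K -> i]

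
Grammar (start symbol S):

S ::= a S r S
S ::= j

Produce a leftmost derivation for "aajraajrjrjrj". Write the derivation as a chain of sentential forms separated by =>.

S=>aSrS=>aaSrSrS=>aajrSrS=>aajraSrSrS=>aajraaSrSrSrS=>aajraajrSrSrS=>aajraajrjrSrS=>aajraajrjrjrS=>aajraajrjrjrj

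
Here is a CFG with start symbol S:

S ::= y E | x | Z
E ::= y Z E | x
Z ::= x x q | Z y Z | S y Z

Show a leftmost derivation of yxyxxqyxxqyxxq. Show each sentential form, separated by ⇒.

S ⇒ Z ⇒ ZyZ ⇒ SyZyZ ⇒ yEyZyZ ⇒ yxyZyZ ⇒ yxyZyZyZ ⇒ yxyxxqyZyZ ⇒ yxyxxqyxxqyZ ⇒ yxyxxqyxxqyxxq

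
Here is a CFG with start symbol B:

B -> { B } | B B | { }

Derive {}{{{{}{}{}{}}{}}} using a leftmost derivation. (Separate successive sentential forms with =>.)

B => BB   [B -> B B]
BB => {}B   [B -> { }]
{}B => {}{B}   [B -> { B }]
{}{B} => {}{{B}}   [B -> { B }]
{}{{B}} => {}{{BB}}   [B -> B B]
{}{{BB}} => {}{{{B}B}}   [B -> { B }]
{}{{{B}B}} => {}{{{BB}B}}   [B -> B B]
{}{{{BB}B}} => {}{{{BBB}B}}   [B -> B B]
{}{{{BBB}B}} => {}{{{BBBB}B}}   [B -> B B]
{}{{{BBBB}B}} => {}{{{{}BBB}B}}   [B -> { }]
{}{{{{}BBB}B}} => {}{{{{}{}BB}B}}   [B -> { }]
{}{{{{}{}BB}B}} => {}{{{{}{}{}B}B}}   [B -> { }]
{}{{{{}{}{}B}B}} => {}{{{{}{}{}{}}B}}   [B -> { }]
{}{{{{}{}{}{}}B}} => {}{{{{}{}{}{}}{}}}   [B -> { }]

B=>BB=>{}B=>{}{B}=>{}{{B}}=>{}{{BB}}=>{}{{{B}B}}=>{}{{{BB}B}}=>{}{{{BBB}B}}=>{}{{{BBBB}B}}=>{}{{{{}BBB}B}}=>{}{{{{}{}BB}B}}=>{}{{{{}{}{}B}B}}=>{}{{{{}{}{}{}}B}}=>{}{{{{}{}{}{}}{}}}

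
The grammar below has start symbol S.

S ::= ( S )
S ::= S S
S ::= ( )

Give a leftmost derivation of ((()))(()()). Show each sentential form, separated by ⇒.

S ⇒ SS   [S ::= S S]
SS ⇒ (S)S   [S ::= ( S )]
(S)S ⇒ ((S))S   [S ::= ( S )]
((S))S ⇒ ((()))S   [S ::= ( )]
((()))S ⇒ ((()))(S)   [S ::= ( S )]
((()))(S) ⇒ ((()))(SS)   [S ::= S S]
((()))(SS) ⇒ ((()))(()S)   [S ::= ( )]
((()))(()S) ⇒ ((()))(()())   [S ::= ( )]

S⇒SS⇒(S)S⇒((S))S⇒((()))S⇒((()))(S)⇒((()))(SS)⇒((()))(()S)⇒((()))(()())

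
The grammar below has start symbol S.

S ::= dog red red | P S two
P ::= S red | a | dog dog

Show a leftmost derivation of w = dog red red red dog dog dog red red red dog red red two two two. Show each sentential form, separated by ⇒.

S ⇒ P S two   [S ::= P S two]
P S two ⇒ S red S two   [P ::= S red]
S red S two ⇒ dog red red red S two   [S ::= dog red red]
dog red red red S two ⇒ dog red red red P S two two   [S ::= P S two]
dog red red red P S two two ⇒ dog red red red dog dog S two two   [P ::= dog dog]
dog red red red dog dog S two two ⇒ dog red red red dog dog P S two two two   [S ::= P S two]
dog red red red dog dog P S two two two ⇒ dog red red red dog dog S red S two two two   [P ::= S red]
dog red red red dog dog S red S two two two ⇒ dog red red red dog dog dog red red red S two two two   [S ::= dog red red]
dog red red red dog dog dog red red red S two two two ⇒ dog red red red dog dog dog red red red dog red red two two two   [S ::= dog red red]

S ⇒ P S two ⇒ S red S two ⇒ dog red red red S two ⇒ dog red red red P S two two ⇒ dog red red red dog dog S two two ⇒ dog red red red dog dog P S two two two ⇒ dog red red red dog dog S red S two two two ⇒ dog red red red dog dog dog red red red S two two two ⇒ dog red red red dog dog dog red red red dog red red two two two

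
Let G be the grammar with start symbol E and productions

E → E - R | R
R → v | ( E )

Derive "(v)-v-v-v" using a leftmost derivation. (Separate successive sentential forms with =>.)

E => E-R   [E → E - R]
E-R => E-R-R   [E → E - R]
E-R-R => E-R-R-R   [E → E - R]
E-R-R-R => R-R-R-R   [E → R]
R-R-R-R => (E)-R-R-R   [R → ( E )]
(E)-R-R-R => (R)-R-R-R   [E → R]
(R)-R-R-R => (v)-R-R-R   [R → v]
(v)-R-R-R => (v)-v-R-R   [R → v]
(v)-v-R-R => (v)-v-v-R   [R → v]
(v)-v-v-R => (v)-v-v-v   [R → v]

E => E-R => E-R-R => E-R-R-R => R-R-R-R => (E)-R-R-R => (R)-R-R-R => (v)-R-R-R => (v)-v-R-R => (v)-v-v-R => (v)-v-v-v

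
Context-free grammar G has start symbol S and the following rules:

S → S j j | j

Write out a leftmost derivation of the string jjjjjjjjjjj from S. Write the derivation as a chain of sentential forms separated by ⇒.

S ⇒ Sjj ⇒ Sjjjj ⇒ Sjjjjjj ⇒ Sjjjjjjjj ⇒ Sjjjjjjjjjj ⇒ jjjjjjjjjjj

S ⇒ Sjj   [S → S j j]
Sjj ⇒ Sjjjj   [S → S j j]
Sjjjj ⇒ Sjjjjjj   [S → S j j]
Sjjjjjj ⇒ Sjjjjjjjj   [S → S j j]
Sjjjjjjjj ⇒ Sjjjjjjjjjj   [S → S j j]
Sjjjjjjjjjj ⇒ jjjjjjjjjjj   [S → j]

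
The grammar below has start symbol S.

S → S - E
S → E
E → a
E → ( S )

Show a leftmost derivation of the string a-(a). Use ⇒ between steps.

S ⇒ S-E   [S → S - E]
S-E ⇒ E-E   [S → E]
E-E ⇒ a-E   [E → a]
a-E ⇒ a-(S)   [E → ( S )]
a-(S) ⇒ a-(E)   [S → E]
a-(E) ⇒ a-(a)   [E → a]

S⇒S-E⇒E-E⇒a-E⇒a-(S)⇒a-(E)⇒a-(a)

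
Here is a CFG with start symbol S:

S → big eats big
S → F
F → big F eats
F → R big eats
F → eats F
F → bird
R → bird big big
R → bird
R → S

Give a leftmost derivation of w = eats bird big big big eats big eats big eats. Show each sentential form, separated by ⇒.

S ⇒ F   [S → F]
F ⇒ R big eats   [F → R big eats]
R big eats ⇒ S big eats   [R → S]
S big eats ⇒ F big eats   [S → F]
F big eats ⇒ eats F big eats   [F → eats F]
eats F big eats ⇒ eats R big eats big eats   [F → R big eats]
eats R big eats big eats ⇒ eats S big eats big eats   [R → S]
eats S big eats big eats ⇒ eats F big eats big eats   [S → F]
eats F big eats big eats ⇒ eats R big eats big eats big eats   [F → R big eats]
eats R big eats big eats big eats ⇒ eats bird big big big eats big eats big eats   [R → bird big big]

S ⇒ F ⇒ R big eats ⇒ S big eats ⇒ F big eats ⇒ eats F big eats ⇒ eats R big eats big eats ⇒ eats S big eats big eats ⇒ eats F big eats big eats ⇒ eats R big eats big eats big eats ⇒ eats bird big big big eats big eats big eats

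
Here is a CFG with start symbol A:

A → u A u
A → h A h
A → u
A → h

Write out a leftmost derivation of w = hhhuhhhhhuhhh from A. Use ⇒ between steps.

A ⇒ hAh   [A → h A h]
hAh ⇒ hhAhh   [A → h A h]
hhAhh ⇒ hhhAhhh   [A → h A h]
hhhAhhh ⇒ hhhuAuhhh   [A → u A u]
hhhuAuhhh ⇒ hhhuhAhuhhh   [A → h A h]
hhhuhAhuhhh ⇒ hhhuhhAhhuhhh   [A → h A h]
hhhuhhAhhuhhh ⇒ hhhuhhhhhuhhh   [A → h]

A⇒hAh⇒hhAhh⇒hhhAhhh⇒hhhuAuhhh⇒hhhuhAhuhhh⇒hhhuhhAhhuhhh⇒hhhuhhhhhuhhh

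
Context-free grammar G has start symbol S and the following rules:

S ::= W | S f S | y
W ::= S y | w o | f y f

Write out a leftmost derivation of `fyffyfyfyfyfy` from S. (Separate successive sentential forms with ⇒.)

S⇒SfS⇒SfSfS⇒SfSfSfS⇒WfSfSfS⇒fyffSfSfS⇒fyffSfSfSfS⇒fyffSfSfSfSfS⇒fyffyfSfSfSfS⇒fyffyfyfSfSfS⇒fyffyfyfyfSfS⇒fyffyfyfyfyfS⇒fyffyfyfyfyfy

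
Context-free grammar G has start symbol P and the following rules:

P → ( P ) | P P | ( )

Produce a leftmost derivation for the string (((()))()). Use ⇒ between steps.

P ⇒ (P)   [P → ( P )]
(P) ⇒ (PP)   [P → P P]
(PP) ⇒ ((P)P)   [P → ( P )]
((P)P) ⇒ (((P))P)   [P → ( P )]
(((P))P) ⇒ (((()))P)   [P → ( )]
(((()))P) ⇒ (((()))())   [P → ( )]

P⇒(P)⇒(PP)⇒((P)P)⇒(((P))P)⇒(((()))P)⇒(((()))())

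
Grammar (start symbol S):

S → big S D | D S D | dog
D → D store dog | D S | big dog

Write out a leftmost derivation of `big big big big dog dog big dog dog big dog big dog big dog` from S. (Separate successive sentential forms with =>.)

S => big S D => big big S D D => big big big S D D D => big big big D S D D D D => big big big big dog S D D D D => big big big big dog dog D D D D => big big big big dog dog D S D D D => big big big big dog dog big dog S D D D => big big big big dog dog big dog dog D D D => big big big big dog dog big dog dog big dog D D => big big big big dog dog big dog dog big dog big dog D => big big big big dog dog big dog dog big dog big dog big dog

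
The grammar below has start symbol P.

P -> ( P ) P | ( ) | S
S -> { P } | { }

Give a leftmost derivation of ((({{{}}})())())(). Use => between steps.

P => (P)P   [P -> ( P ) P]
(P)P => ((P)P)P   [P -> ( P ) P]
((P)P)P => (((P)P)P)P   [P -> ( P ) P]
(((P)P)P)P => (((S)P)P)P   [P -> S]
(((S)P)P)P => ((({P})P)P)P   [S -> { P }]
((({P})P)P)P => ((({S})P)P)P   [P -> S]
((({S})P)P)P => ((({{P}})P)P)P   [S -> { P }]
((({{P}})P)P)P => ((({{S}})P)P)P   [P -> S]
((({{S}})P)P)P => ((({{{}}})P)P)P   [S -> { }]
((({{{}}})P)P)P => ((({{{}}})())P)P   [P -> ( )]
((({{{}}})())P)P => ((({{{}}})())())P   [P -> ( )]
((({{{}}})())())P => ((({{{}}})())())()   [P -> ( )]

P => (P)P => ((P)P)P => (((P)P)P)P => (((S)P)P)P => ((({P})P)P)P => ((({S})P)P)P => ((({{P}})P)P)P => ((({{S}})P)P)P => ((({{{}}})P)P)P => ((({{{}}})())P)P => ((({{{}}})())())P => ((({{{}}})())())()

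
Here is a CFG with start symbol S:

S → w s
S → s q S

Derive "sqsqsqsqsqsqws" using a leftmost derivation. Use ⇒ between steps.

S ⇒ sqS ⇒ sqsqS ⇒ sqsqsqS ⇒ sqsqsqsqS ⇒ sqsqsqsqsqS ⇒ sqsqsqsqsqsqS ⇒ sqsqsqsqsqsqws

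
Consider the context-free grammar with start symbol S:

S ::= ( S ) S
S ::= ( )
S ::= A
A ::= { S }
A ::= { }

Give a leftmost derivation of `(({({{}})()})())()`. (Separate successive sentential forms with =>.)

S => (S)S => ((S)S)S => ((A)S)S => (({S})S)S => (({(S)S})S)S => (({(A)S})S)S => (({({S})S})S)S => (({({A})S})S)S => (({({{}})S})S)S => (({({{}})()})S)S => (({({{}})()})())S => (({({{}})()})())()

S => (S)S   [S ::= ( S ) S]
(S)S => ((S)S)S   [S ::= ( S ) S]
((S)S)S => ((A)S)S   [S ::= A]
((A)S)S => (({S})S)S   [A ::= { S }]
(({S})S)S => (({(S)S})S)S   [S ::= ( S ) S]
(({(S)S})S)S => (({(A)S})S)S   [S ::= A]
(({(A)S})S)S => (({({S})S})S)S   [A ::= { S }]
(({({S})S})S)S => (({({A})S})S)S   [S ::= A]
(({({A})S})S)S => (({({{}})S})S)S   [A ::= { }]
(({({{}})S})S)S => (({({{}})()})S)S   [S ::= ( )]
(({({{}})()})S)S => (({({{}})()})())S   [S ::= ( )]
(({({{}})()})())S => (({({{}})()})())()   [S ::= ( )]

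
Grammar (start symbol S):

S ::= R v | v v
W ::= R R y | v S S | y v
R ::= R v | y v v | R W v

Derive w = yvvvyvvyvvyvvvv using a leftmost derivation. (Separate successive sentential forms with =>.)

S => Rv   [S ::= R v]
Rv => Rvv   [R ::= R v]
Rvv => RWvvv   [R ::= R W v]
RWvvv => RWvWvvv   [R ::= R W v]
RWvWvvv => RWvWvWvvv   [R ::= R W v]
RWvWvWvvv => RvWvWvWvvv   [R ::= R v]
RvWvWvWvvv => yvvvWvWvWvvv   [R ::= y v v]
yvvvWvWvWvvv => yvvvyvvWvWvvv   [W ::= y v]
yvvvyvvWvWvvv => yvvvyvvyvvWvvv   [W ::= y v]
yvvvyvvyvvWvvv => yvvvyvvyvvyvvvv   [W ::= y v]

S=>Rv=>Rvv=>RWvvv=>RWvWvvv=>RWvWvWvvv=>RvWvWvWvvv=>yvvvWvWvWvvv=>yvvvyvvWvWvvv=>yvvvyvvyvvWvvv=>yvvvyvvyvvyvvvv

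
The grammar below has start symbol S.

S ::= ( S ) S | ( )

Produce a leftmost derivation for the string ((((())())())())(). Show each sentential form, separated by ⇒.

S ⇒ (S)S ⇒ ((S)S)S ⇒ (((S)S)S)S ⇒ ((((S)S)S)S)S ⇒ ((((())S)S)S)S ⇒ ((((())())S)S)S ⇒ ((((())())())S)S ⇒ ((((())())())())S ⇒ ((((())())())())()

S ⇒ (S)S   [S ::= ( S ) S]
(S)S ⇒ ((S)S)S   [S ::= ( S ) S]
((S)S)S ⇒ (((S)S)S)S   [S ::= ( S ) S]
(((S)S)S)S ⇒ ((((S)S)S)S)S   [S ::= ( S ) S]
((((S)S)S)S)S ⇒ ((((())S)S)S)S   [S ::= ( )]
((((())S)S)S)S ⇒ ((((())())S)S)S   [S ::= ( )]
((((())())S)S)S ⇒ ((((())())())S)S   [S ::= ( )]
((((())())())S)S ⇒ ((((())())())())S   [S ::= ( )]
((((())())())())S ⇒ ((((())())())())()   [S ::= ( )]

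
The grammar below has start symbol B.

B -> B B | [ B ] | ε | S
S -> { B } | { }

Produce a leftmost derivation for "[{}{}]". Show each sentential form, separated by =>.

B => [B]   [B -> [ B ]]
[B] => [BB]   [B -> B B]
[BB] => [BBB]   [B -> B B]
[BBB] => [SBB]   [B -> S]
[SBB] => [{}BB]   [S -> { }]
[{}BB] => [{}SB]   [B -> S]
[{}SB] => [{}{B}B]   [S -> { B }]
[{}{B}B] => [{}{}B]   [B -> ε]
[{}{}B] => [{}{}]   [B -> ε]

B => [B] => [BB] => [BBB] => [SBB] => [{}BB] => [{}SB] => [{}{B}B] => [{}{}B] => [{}{}]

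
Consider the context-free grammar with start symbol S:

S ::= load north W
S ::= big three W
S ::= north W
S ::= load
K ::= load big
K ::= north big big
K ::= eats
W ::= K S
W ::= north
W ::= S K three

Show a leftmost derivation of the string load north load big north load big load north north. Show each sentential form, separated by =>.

S => load north W => load north K S => load north load big S => load north load big north W => load north load big north K S => load north load big north load big S => load north load big north load big load north W => load north load big north load big load north north

S => load north W   [S ::= load north W]
load north W => load north K S   [W ::= K S]
load north K S => load north load big S   [K ::= load big]
load north load big S => load north load big north W   [S ::= north W]
load north load big north W => load north load big north K S   [W ::= K S]
load north load big north K S => load north load big north load big S   [K ::= load big]
load north load big north load big S => load north load big north load big load north W   [S ::= load north W]
load north load big north load big load north W => load north load big north load big load north north   [W ::= north]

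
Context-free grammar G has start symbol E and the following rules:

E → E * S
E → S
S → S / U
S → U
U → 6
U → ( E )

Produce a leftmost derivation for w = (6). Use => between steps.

E => S => U => (E) => (S) => (U) => (6)

E => S   [E → S]
S => U   [S → U]
U => (E)   [U → ( E )]
(E) => (S)   [E → S]
(S) => (U)   [S → U]
(U) => (6)   [U → 6]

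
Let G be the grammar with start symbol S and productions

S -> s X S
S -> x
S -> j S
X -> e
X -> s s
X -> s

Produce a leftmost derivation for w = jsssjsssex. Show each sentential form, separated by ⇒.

S ⇒ jS   [S -> j S]
jS ⇒ jsXS   [S -> s X S]
jsXS ⇒ jsssS   [X -> s s]
jsssS ⇒ jsssjS   [S -> j S]
jsssjS ⇒ jsssjsXS   [S -> s X S]
jsssjsXS ⇒ jsssjssS   [X -> s]
jsssjssS ⇒ jsssjsssXS   [S -> s X S]
jsssjsssXS ⇒ jsssjssseS   [X -> e]
jsssjssseS ⇒ jsssjsssex   [S -> x]

S ⇒ jS ⇒ jsXS ⇒ jsssS ⇒ jsssjS ⇒ jsssjsXS ⇒ jsssjssS ⇒ jsssjsssXS ⇒ jsssjssseS ⇒ jsssjsssex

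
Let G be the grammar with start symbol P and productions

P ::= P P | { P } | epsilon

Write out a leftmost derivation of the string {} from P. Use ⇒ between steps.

P⇒PP⇒PPP⇒{P}PP⇒{}PP⇒{}P⇒{}

P ⇒ PP   [P ::= P P]
PP ⇒ PPP   [P ::= P P]
PPP ⇒ {P}PP   [P ::= { P }]
{P}PP ⇒ {}PP   [P ::= epsilon]
{}PP ⇒ {}P   [P ::= epsilon]
{}P ⇒ {}   [P ::= epsilon]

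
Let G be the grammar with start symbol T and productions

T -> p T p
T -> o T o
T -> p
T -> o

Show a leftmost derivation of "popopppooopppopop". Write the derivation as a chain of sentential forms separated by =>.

T => pTp   [T -> p T p]
pTp => poTop   [T -> o T o]
poTop => popTpop   [T -> p T p]
popTpop => popoTopop   [T -> o T o]
popoTopop => popopTpopop   [T -> p T p]
popopTpopop => popoppTppopop   [T -> p T p]
popoppTppopop => popopppTpppopop   [T -> p T p]
popopppTpppopop => popopppoTopppopop   [T -> o T o]
popopppoTopppopop => popopppooopppopop   [T -> o]

T=>pTp=>poTop=>popTpop=>popoTopop=>popopTpopop=>popoppTppopop=>popopppTpppopop=>popopppoTopppopop=>popopppooopppopop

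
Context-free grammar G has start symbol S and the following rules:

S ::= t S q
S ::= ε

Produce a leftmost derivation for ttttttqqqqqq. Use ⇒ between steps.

S⇒tSq⇒ttSqq⇒tttSqqq⇒ttttSqqqq⇒tttttSqqqqq⇒ttttttSqqqqqq⇒ttttttqqqqqq

S ⇒ tSq   [S ::= t S q]
tSq ⇒ ttSqq   [S ::= t S q]
ttSqq ⇒ tttSqqq   [S ::= t S q]
tttSqqq ⇒ ttttSqqqq   [S ::= t S q]
ttttSqqqq ⇒ tttttSqqqqq   [S ::= t S q]
tttttSqqqqq ⇒ ttttttSqqqqqq   [S ::= t S q]
ttttttSqqqqqq ⇒ ttttttqqqqqq   [S ::= ε]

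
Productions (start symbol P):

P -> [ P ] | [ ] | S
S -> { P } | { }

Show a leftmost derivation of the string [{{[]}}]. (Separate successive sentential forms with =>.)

P => [P] => [S] => [{P}] => [{S}] => [{{P}}] => [{{[]}}]

P => [P]   [P -> [ P ]]
[P] => [S]   [P -> S]
[S] => [{P}]   [S -> { P }]
[{P}] => [{S}]   [P -> S]
[{S}] => [{{P}}]   [S -> { P }]
[{{P}}] => [{{[]}}]   [P -> [ ]]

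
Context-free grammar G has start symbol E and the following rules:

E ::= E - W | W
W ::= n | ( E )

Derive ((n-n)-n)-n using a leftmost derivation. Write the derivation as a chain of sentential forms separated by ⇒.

E ⇒ E-W   [E ::= E - W]
E-W ⇒ W-W   [E ::= W]
W-W ⇒ (E)-W   [W ::= ( E )]
(E)-W ⇒ (E-W)-W   [E ::= E - W]
(E-W)-W ⇒ (W-W)-W   [E ::= W]
(W-W)-W ⇒ ((E)-W)-W   [W ::= ( E )]
((E)-W)-W ⇒ ((E-W)-W)-W   [E ::= E - W]
((E-W)-W)-W ⇒ ((W-W)-W)-W   [E ::= W]
((W-W)-W)-W ⇒ ((n-W)-W)-W   [W ::= n]
((n-W)-W)-W ⇒ ((n-n)-W)-W   [W ::= n]
((n-n)-W)-W ⇒ ((n-n)-n)-W   [W ::= n]
((n-n)-n)-W ⇒ ((n-n)-n)-n   [W ::= n]

E ⇒ E-W ⇒ W-W ⇒ (E)-W ⇒ (E-W)-W ⇒ (W-W)-W ⇒ ((E)-W)-W ⇒ ((E-W)-W)-W ⇒ ((W-W)-W)-W ⇒ ((n-W)-W)-W ⇒ ((n-n)-W)-W ⇒ ((n-n)-n)-W ⇒ ((n-n)-n)-n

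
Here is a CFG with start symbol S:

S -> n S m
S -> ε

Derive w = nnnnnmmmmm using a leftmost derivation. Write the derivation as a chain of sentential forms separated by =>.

S=>nSm=>nnSmm=>nnnSmmm=>nnnnSmmmm=>nnnnnSmmmmm=>nnnnnmmmmm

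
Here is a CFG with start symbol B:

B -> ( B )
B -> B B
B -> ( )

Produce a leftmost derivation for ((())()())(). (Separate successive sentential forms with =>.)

B => BB => (B)B => (BB)B => ((B)B)B => ((())B)B => ((())BB)B => ((())()B)B => ((())()())B => ((())()())()

B => BB   [B -> B B]
BB => (B)B   [B -> ( B )]
(B)B => (BB)B   [B -> B B]
(BB)B => ((B)B)B   [B -> ( B )]
((B)B)B => ((())B)B   [B -> ( )]
((())B)B => ((())BB)B   [B -> B B]
((())BB)B => ((())()B)B   [B -> ( )]
((())()B)B => ((())()())B   [B -> ( )]
((())()())B => ((())()())()   [B -> ( )]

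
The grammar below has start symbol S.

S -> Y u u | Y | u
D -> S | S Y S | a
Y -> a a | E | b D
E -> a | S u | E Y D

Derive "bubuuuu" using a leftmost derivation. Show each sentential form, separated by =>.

S => Yuu => bDuu => bSYSuu => buYSuu => bubDSuu => bubSSuu => bubuSuu => bubuuuu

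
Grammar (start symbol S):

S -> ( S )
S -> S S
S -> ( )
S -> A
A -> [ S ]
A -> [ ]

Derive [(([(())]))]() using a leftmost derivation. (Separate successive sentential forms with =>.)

S=>SS=>AS=>[S]S=>[(S)]S=>[((S))]S=>[((A))]S=>[(([S]))]S=>[(([(S)]))]S=>[(([(())]))]S=>[(([(())]))]()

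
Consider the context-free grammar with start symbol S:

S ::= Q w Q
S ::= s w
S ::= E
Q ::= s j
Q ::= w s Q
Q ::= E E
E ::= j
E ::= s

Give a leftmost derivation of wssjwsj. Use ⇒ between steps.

S ⇒ QwQ ⇒ wsQwQ ⇒ wsEEwQ ⇒ wssEwQ ⇒ wssjwQ ⇒ wssjwsj

S ⇒ QwQ   [S ::= Q w Q]
QwQ ⇒ wsQwQ   [Q ::= w s Q]
wsQwQ ⇒ wsEEwQ   [Q ::= E E]
wsEEwQ ⇒ wssEwQ   [E ::= s]
wssEwQ ⇒ wssjwQ   [E ::= j]
wssjwQ ⇒ wssjwsj   [Q ::= s j]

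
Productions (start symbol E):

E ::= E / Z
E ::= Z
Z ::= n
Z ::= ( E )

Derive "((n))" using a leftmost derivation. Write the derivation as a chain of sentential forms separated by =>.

E=>Z=>(E)=>(Z)=>((E))=>((Z))=>((n))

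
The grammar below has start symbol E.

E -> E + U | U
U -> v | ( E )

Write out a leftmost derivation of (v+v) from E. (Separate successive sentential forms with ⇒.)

E⇒U⇒(E)⇒(E+U)⇒(U+U)⇒(v+U)⇒(v+v)

E ⇒ U   [E -> U]
U ⇒ (E)   [U -> ( E )]
(E) ⇒ (E+U)   [E -> E + U]
(E+U) ⇒ (U+U)   [E -> U]
(U+U) ⇒ (v+U)   [U -> v]
(v+U) ⇒ (v+v)   [U -> v]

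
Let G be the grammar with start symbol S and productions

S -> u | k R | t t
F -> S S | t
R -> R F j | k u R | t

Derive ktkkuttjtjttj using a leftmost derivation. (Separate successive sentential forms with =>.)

S => kR   [S -> k R]
kR => kRFj   [R -> R F j]
kRFj => ktFj   [R -> t]
ktFj => ktSSj   [F -> S S]
ktSSj => ktkRSj   [S -> k R]
ktkRSj => ktkRFjSj   [R -> R F j]
ktkRFjSj => ktkkuRFjSj   [R -> k u R]
ktkkuRFjSj => ktkkuRFjFjSj   [R -> R F j]
ktkkuRFjFjSj => ktkkutFjFjSj   [R -> t]
ktkkutFjFjSj => ktkkuttjFjSj   [F -> t]
ktkkuttjFjSj => ktkkuttjtjSj   [F -> t]
ktkkuttjtjSj => ktkkuttjtjttj   [S -> t t]

S => kR => kRFj => ktFj => ktSSj => ktkRSj => ktkRFjSj => ktkkuRFjSj => ktkkuRFjFjSj => ktkkutFjFjSj => ktkkuttjFjSj => ktkkuttjtjSj => ktkkuttjtjttj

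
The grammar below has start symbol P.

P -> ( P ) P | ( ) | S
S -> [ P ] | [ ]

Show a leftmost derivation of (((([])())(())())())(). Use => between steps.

P => (P)P   [P -> ( P ) P]
(P)P => ((P)P)P   [P -> ( P ) P]
((P)P)P => (((P)P)P)P   [P -> ( P ) P]
(((P)P)P)P => ((((P)P)P)P)P   [P -> ( P ) P]
((((P)P)P)P)P => ((((S)P)P)P)P   [P -> S]
((((S)P)P)P)P => (((([])P)P)P)P   [S -> [ ]]
(((([])P)P)P)P => (((([])())P)P)P   [P -> ( )]
(((([])())P)P)P => (((([])())(P)P)P)P   [P -> ( P ) P]
(((([])())(P)P)P)P => (((([])())(())P)P)P   [P -> ( )]
(((([])())(())P)P)P => (((([])())(())())P)P   [P -> ( )]
(((([])())(())())P)P => (((([])())(())())())P   [P -> ( )]
(((([])())(())())())P => (((([])())(())())())()   [P -> ( )]

P=>(P)P=>((P)P)P=>(((P)P)P)P=>((((P)P)P)P)P=>((((S)P)P)P)P=>(((([])P)P)P)P=>(((([])())P)P)P=>(((([])())(P)P)P)P=>(((([])())(())P)P)P=>(((([])())(())())P)P=>(((([])())(())())())P=>(((([])())(())())())()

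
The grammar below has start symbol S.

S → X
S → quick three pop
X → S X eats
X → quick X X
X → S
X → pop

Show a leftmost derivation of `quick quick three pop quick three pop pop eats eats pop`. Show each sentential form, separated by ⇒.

S ⇒ X   [S → X]
X ⇒ quick X X   [X → quick X X]
quick X X ⇒ quick S X eats X   [X → S X eats]
quick S X eats X ⇒ quick quick three pop X eats X   [S → quick three pop]
quick quick three pop X eats X ⇒ quick quick three pop S X eats eats X   [X → S X eats]
quick quick three pop S X eats eats X ⇒ quick quick three pop quick three pop X eats eats X   [S → quick three pop]
quick quick three pop quick three pop X eats eats X ⇒ quick quick three pop quick three pop pop eats eats X   [X → pop]
quick quick three pop quick three pop pop eats eats X ⇒ quick quick three pop quick three pop pop eats eats pop   [X → pop]

S ⇒ X ⇒ quick X X ⇒ quick S X eats X ⇒ quick quick three pop X eats X ⇒ quick quick three pop S X eats eats X ⇒ quick quick three pop quick three pop X eats eats X ⇒ quick quick three pop quick three pop pop eats eats X ⇒ quick quick three pop quick three pop pop eats eats pop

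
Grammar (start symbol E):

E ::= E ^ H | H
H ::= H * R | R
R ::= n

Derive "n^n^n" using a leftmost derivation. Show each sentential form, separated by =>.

E => E^H => E^H^H => H^H^H => R^H^H => n^H^H => n^R^H => n^n^H => n^n^R => n^n^n

E => E^H   [E ::= E ^ H]
E^H => E^H^H   [E ::= E ^ H]
E^H^H => H^H^H   [E ::= H]
H^H^H => R^H^H   [H ::= R]
R^H^H => n^H^H   [R ::= n]
n^H^H => n^R^H   [H ::= R]
n^R^H => n^n^H   [R ::= n]
n^n^H => n^n^R   [H ::= R]
n^n^R => n^n^n   [R ::= n]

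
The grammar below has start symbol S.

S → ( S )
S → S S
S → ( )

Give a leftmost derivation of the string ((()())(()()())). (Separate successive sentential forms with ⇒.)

S ⇒ (S)   [S → ( S )]
(S) ⇒ (SS)   [S → S S]
(SS) ⇒ ((S)S)   [S → ( S )]
((S)S) ⇒ ((SS)S)   [S → S S]
((SS)S) ⇒ ((()S)S)   [S → ( )]
((()S)S) ⇒ ((()())S)   [S → ( )]
((()())S) ⇒ ((()())(S))   [S → ( S )]
((()())(S)) ⇒ ((()())(SS))   [S → S S]
((()())(SS)) ⇒ ((()())(SSS))   [S → S S]
((()())(SSS)) ⇒ ((()())(()SS))   [S → ( )]
((()())(()SS)) ⇒ ((()())(()()S))   [S → ( )]
((()())(()()S)) ⇒ ((()())(()()()))   [S → ( )]

S ⇒ (S) ⇒ (SS) ⇒ ((S)S) ⇒ ((SS)S) ⇒ ((()S)S) ⇒ ((()())S) ⇒ ((()())(S)) ⇒ ((()())(SS)) ⇒ ((()())(SSS)) ⇒ ((()())(()SS)) ⇒ ((()())(()()S)) ⇒ ((()())(()()()))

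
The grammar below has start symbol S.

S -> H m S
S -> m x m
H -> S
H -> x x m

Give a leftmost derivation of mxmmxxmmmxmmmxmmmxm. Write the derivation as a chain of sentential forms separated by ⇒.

S⇒HmS⇒SmS⇒mxmmS⇒mxmmHmS⇒mxmmSmS⇒mxmmHmSmS⇒mxmmSmSmS⇒mxmmHmSmSmS⇒mxmmxxmmSmSmS⇒mxmmxxmmmxmmSmS⇒mxmmxxmmmxmmmxmmS⇒mxmmxxmmmxmmmxmmmxm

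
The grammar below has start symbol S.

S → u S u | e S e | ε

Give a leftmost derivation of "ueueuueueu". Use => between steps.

S => uSu => ueSeu => ueuSueu => ueueSeueu => ueueuSueueu => ueueuueueu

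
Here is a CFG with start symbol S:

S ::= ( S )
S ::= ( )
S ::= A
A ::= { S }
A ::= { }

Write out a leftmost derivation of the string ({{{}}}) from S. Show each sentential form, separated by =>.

S => (S) => (A) => ({S}) => ({A}) => ({{S}}) => ({{A}}) => ({{{}}})

S => (S)   [S ::= ( S )]
(S) => (A)   [S ::= A]
(A) => ({S})   [A ::= { S }]
({S}) => ({A})   [S ::= A]
({A}) => ({{S}})   [A ::= { S }]
({{S}}) => ({{A}})   [S ::= A]
({{A}}) => ({{{}}})   [A ::= { }]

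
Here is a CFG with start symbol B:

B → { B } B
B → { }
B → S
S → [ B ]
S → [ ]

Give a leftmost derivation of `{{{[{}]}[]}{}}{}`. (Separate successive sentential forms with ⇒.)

B⇒{B}B⇒{{B}B}B⇒{{{B}B}B}B⇒{{{S}B}B}B⇒{{{[B]}B}B}B⇒{{{[{}]}B}B}B⇒{{{[{}]}S}B}B⇒{{{[{}]}[]}B}B⇒{{{[{}]}[]}{}}B⇒{{{[{}]}[]}{}}{}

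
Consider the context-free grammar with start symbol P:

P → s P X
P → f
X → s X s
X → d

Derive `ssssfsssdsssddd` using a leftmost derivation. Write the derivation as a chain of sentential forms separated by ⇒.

P⇒sPX⇒ssPXX⇒sssPXXX⇒ssssPXXXX⇒ssssfXXXX⇒ssssfsXsXXX⇒ssssfssXssXXX⇒ssssfsssXsssXXX⇒ssssfsssdsssXXX⇒ssssfsssdsssdXX⇒ssssfsssdsssddX⇒ssssfsssdsssddd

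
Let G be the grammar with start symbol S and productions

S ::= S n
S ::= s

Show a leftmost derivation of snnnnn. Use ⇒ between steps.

S ⇒ Sn   [S ::= S n]
Sn ⇒ Snn   [S ::= S n]
Snn ⇒ Snnn   [S ::= S n]
Snnn ⇒ Snnnn   [S ::= S n]
Snnnn ⇒ Snnnnn   [S ::= S n]
Snnnnn ⇒ snnnnn   [S ::= s]

S ⇒ Sn ⇒ Snn ⇒ Snnn ⇒ Snnnn ⇒ Snnnnn ⇒ snnnnn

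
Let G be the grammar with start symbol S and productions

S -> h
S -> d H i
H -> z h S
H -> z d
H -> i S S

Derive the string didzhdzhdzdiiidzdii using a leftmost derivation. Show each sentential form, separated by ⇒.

S⇒dHi⇒diSSi⇒didHiSi⇒didzhSiSi⇒didzhdHiiSi⇒didzhdzhSiiSi⇒didzhdzhdHiiiSi⇒didzhdzhdzdiiiSi⇒didzhdzhdzdiiidHii⇒didzhdzhdzdiiidzdii

S ⇒ dHi   [S -> d H i]
dHi ⇒ diSSi   [H -> i S S]
diSSi ⇒ didHiSi   [S -> d H i]
didHiSi ⇒ didzhSiSi   [H -> z h S]
didzhSiSi ⇒ didzhdHiiSi   [S -> d H i]
didzhdHiiSi ⇒ didzhdzhSiiSi   [H -> z h S]
didzhdzhSiiSi ⇒ didzhdzhdHiiiSi   [S -> d H i]
didzhdzhdHiiiSi ⇒ didzhdzhdzdiiiSi   [H -> z d]
didzhdzhdzdiiiSi ⇒ didzhdzhdzdiiidHii   [S -> d H i]
didzhdzhdzdiiidHii ⇒ didzhdzhdzdiiidzdii   [H -> z d]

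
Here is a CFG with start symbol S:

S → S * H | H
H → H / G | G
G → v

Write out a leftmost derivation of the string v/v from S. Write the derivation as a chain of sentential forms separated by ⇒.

S ⇒ H ⇒ H/G ⇒ G/G ⇒ v/G ⇒ v/v

S ⇒ H   [S → H]
H ⇒ H/G   [H → H / G]
H/G ⇒ G/G   [H → G]
G/G ⇒ v/G   [G → v]
v/G ⇒ v/v   [G → v]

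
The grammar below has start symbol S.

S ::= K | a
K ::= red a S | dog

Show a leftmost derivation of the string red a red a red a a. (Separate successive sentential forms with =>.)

S => K => red a S => red a K => red a red a S => red a red a K => red a red a red a S => red a red a red a a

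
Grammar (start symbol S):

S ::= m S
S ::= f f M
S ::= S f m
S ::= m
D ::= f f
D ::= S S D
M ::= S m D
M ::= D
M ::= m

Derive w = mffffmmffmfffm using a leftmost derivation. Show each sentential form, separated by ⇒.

S ⇒ Sfm ⇒ mSfm ⇒ mffMfm ⇒ mffSmDfm ⇒ mffffMmDfm ⇒ mffffSmDmDfm ⇒ mffffmmDmDfm ⇒ mffffmmffmDfm ⇒ mffffmmffmfffm

S ⇒ Sfm   [S ::= S f m]
Sfm ⇒ mSfm   [S ::= m S]
mSfm ⇒ mffMfm   [S ::= f f M]
mffMfm ⇒ mffSmDfm   [M ::= S m D]
mffSmDfm ⇒ mffffMmDfm   [S ::= f f M]
mffffMmDfm ⇒ mffffSmDmDfm   [M ::= S m D]
mffffSmDmDfm ⇒ mffffmmDmDfm   [S ::= m]
mffffmmDmDfm ⇒ mffffmmffmDfm   [D ::= f f]
mffffmmffmDfm ⇒ mffffmmffmfffm   [D ::= f f]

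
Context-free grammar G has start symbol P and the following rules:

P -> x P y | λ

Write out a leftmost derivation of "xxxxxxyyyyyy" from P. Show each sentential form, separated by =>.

P => xPy   [P -> x P y]
xPy => xxPyy   [P -> x P y]
xxPyy => xxxPyyy   [P -> x P y]
xxxPyyy => xxxxPyyyy   [P -> x P y]
xxxxPyyyy => xxxxxPyyyyy   [P -> x P y]
xxxxxPyyyyy => xxxxxxPyyyyyy   [P -> x P y]
xxxxxxPyyyyyy => xxxxxxyyyyyy   [P -> λ]

P => xPy => xxPyy => xxxPyyy => xxxxPyyyy => xxxxxPyyyyy => xxxxxxPyyyyyy => xxxxxxyyyyyy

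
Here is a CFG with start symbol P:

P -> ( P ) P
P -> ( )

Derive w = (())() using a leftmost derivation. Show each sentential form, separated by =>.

P => (P)P => (())P => (())()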